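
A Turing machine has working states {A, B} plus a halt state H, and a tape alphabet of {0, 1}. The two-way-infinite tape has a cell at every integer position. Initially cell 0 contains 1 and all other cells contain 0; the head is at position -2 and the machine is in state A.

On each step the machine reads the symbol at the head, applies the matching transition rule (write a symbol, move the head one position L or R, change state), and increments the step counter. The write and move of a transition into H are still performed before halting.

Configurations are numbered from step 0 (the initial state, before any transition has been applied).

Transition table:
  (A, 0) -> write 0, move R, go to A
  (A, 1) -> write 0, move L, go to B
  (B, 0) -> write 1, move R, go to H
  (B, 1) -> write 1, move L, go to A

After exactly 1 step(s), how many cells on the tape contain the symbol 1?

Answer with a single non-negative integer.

Step 1: in state A at pos -2, read 0 -> (A,0)->write 0,move R,goto A. Now: state=A, head=-1, tape[-3..1]=00010 (head:   ^)
Cells containing 1 after step 1: {0} -> 1 cell(s)

Answer: 1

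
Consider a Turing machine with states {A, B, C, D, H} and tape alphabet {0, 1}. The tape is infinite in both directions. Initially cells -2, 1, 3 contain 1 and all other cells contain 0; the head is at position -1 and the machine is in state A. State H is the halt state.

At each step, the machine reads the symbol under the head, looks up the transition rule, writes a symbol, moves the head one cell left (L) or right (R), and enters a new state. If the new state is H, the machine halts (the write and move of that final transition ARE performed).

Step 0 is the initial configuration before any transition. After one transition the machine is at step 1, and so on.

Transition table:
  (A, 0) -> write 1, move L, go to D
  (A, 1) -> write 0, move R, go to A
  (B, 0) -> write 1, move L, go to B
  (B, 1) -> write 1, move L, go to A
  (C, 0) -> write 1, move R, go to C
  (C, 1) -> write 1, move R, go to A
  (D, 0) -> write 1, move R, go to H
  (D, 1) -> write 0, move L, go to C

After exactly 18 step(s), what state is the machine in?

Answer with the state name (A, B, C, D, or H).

Answer: A

Derivation:
Step 1: in state A at pos -1, read 0 -> (A,0)->write 1,move L,goto D. Now: state=D, head=-2, tape[-3..4]=01101010 (head:  ^)
Step 2: in state D at pos -2, read 1 -> (D,1)->write 0,move L,goto C. Now: state=C, head=-3, tape[-4..4]=000101010 (head:  ^)
Step 3: in state C at pos -3, read 0 -> (C,0)->write 1,move R,goto C. Now: state=C, head=-2, tape[-4..4]=010101010 (head:   ^)
Step 4: in state C at pos -2, read 0 -> (C,0)->write 1,move R,goto C. Now: state=C, head=-1, tape[-4..4]=011101010 (head:    ^)
Step 5: in state C at pos -1, read 1 -> (C,1)->write 1,move R,goto A. Now: state=A, head=0, tape[-4..4]=011101010 (head:     ^)
Step 6: in state A at pos 0, read 0 -> (A,0)->write 1,move L,goto D. Now: state=D, head=-1, tape[-4..4]=011111010 (head:    ^)
Step 7: in state D at pos -1, read 1 -> (D,1)->write 0,move L,goto C. Now: state=C, head=-2, tape[-4..4]=011011010 (head:   ^)
Step 8: in state C at pos -2, read 1 -> (C,1)->write 1,move R,goto A. Now: state=A, head=-1, tape[-4..4]=011011010 (head:    ^)
Step 9: in state A at pos -1, read 0 -> (A,0)->write 1,move L,goto D. Now: state=D, head=-2, tape[-4..4]=011111010 (head:   ^)
Step 10: in state D at pos -2, read 1 -> (D,1)->write 0,move L,goto C. Now: state=C, head=-3, tape[-4..4]=010111010 (head:  ^)
Step 11: in state C at pos -3, read 1 -> (C,1)->write 1,move R,goto A. Now: state=A, head=-2, tape[-4..4]=010111010 (head:   ^)
Step 12: in state A at pos -2, read 0 -> (A,0)->write 1,move L,goto D. Now: state=D, head=-3, tape[-4..4]=011111010 (head:  ^)
Step 13: in state D at pos -3, read 1 -> (D,1)->write 0,move L,goto C. Now: state=C, head=-4, tape[-5..4]=0001111010 (head:  ^)
Step 14: in state C at pos -4, read 0 -> (C,0)->write 1,move R,goto C. Now: state=C, head=-3, tape[-5..4]=0101111010 (head:   ^)
Step 15: in state C at pos -3, read 0 -> (C,0)->write 1,move R,goto C. Now: state=C, head=-2, tape[-5..4]=0111111010 (head:    ^)
Step 16: in state C at pos -2, read 1 -> (C,1)->write 1,move R,goto A. Now: state=A, head=-1, tape[-5..4]=0111111010 (head:     ^)
Step 17: in state A at pos -1, read 1 -> (A,1)->write 0,move R,goto A. Now: state=A, head=0, tape[-5..4]=0111011010 (head:      ^)
Step 18: in state A at pos 0, read 1 -> (A,1)->write 0,move R,goto A. Now: state=A, head=1, tape[-5..4]=0111001010 (head:       ^)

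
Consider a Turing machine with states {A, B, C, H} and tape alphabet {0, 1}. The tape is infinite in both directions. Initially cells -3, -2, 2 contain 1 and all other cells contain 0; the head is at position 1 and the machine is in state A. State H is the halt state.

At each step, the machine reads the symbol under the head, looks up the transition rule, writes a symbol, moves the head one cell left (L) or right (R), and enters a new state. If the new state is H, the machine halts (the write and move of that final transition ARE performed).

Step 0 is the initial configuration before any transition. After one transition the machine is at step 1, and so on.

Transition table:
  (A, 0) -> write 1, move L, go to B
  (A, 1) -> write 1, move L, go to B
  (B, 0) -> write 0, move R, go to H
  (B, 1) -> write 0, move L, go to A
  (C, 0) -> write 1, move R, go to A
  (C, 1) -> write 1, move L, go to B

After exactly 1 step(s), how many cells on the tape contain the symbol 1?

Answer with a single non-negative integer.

Answer: 4

Derivation:
Step 1: in state A at pos 1, read 0 -> (A,0)->write 1,move L,goto B. Now: state=B, head=0, tape[-4..3]=01100110 (head:     ^)
Cells containing 1 after step 1: {-3, -2, 1, 2} -> 4 cell(s)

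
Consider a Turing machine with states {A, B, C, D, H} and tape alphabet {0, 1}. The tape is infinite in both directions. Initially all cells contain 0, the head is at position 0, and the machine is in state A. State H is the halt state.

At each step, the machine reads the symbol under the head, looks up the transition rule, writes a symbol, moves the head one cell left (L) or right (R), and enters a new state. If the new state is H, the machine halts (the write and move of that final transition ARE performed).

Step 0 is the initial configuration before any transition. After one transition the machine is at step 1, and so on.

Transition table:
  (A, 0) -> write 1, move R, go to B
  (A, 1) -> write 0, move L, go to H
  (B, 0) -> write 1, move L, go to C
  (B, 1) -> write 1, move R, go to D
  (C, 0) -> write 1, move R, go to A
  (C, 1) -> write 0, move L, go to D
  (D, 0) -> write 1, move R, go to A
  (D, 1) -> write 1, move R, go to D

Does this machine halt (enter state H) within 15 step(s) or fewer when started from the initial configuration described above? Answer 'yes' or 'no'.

Answer: yes

Derivation:
Step 1: in state A at pos 0, read 0 -> (A,0)->write 1,move R,goto B. Now: state=B, head=1, tape[-1..2]=0100 (head:   ^)
Step 2: in state B at pos 1, read 0 -> (B,0)->write 1,move L,goto C. Now: state=C, head=0, tape[-1..2]=0110 (head:  ^)
Step 3: in state C at pos 0, read 1 -> (C,1)->write 0,move L,goto D. Now: state=D, head=-1, tape[-2..2]=00010 (head:  ^)
Step 4: in state D at pos -1, read 0 -> (D,0)->write 1,move R,goto A. Now: state=A, head=0, tape[-2..2]=01010 (head:   ^)
Step 5: in state A at pos 0, read 0 -> (A,0)->write 1,move R,goto B. Now: state=B, head=1, tape[-2..2]=01110 (head:    ^)
Step 6: in state B at pos 1, read 1 -> (B,1)->write 1,move R,goto D. Now: state=D, head=2, tape[-2..3]=011100 (head:     ^)
Step 7: in state D at pos 2, read 0 -> (D,0)->write 1,move R,goto A. Now: state=A, head=3, tape[-2..4]=0111100 (head:      ^)
Step 8: in state A at pos 3, read 0 -> (A,0)->write 1,move R,goto B. Now: state=B, head=4, tape[-2..5]=01111100 (head:       ^)
Step 9: in state B at pos 4, read 0 -> (B,0)->write 1,move L,goto C. Now: state=C, head=3, tape[-2..5]=01111110 (head:      ^)
Step 10: in state C at pos 3, read 1 -> (C,1)->write 0,move L,goto D. Now: state=D, head=2, tape[-2..5]=01111010 (head:     ^)
Step 11: in state D at pos 2, read 1 -> (D,1)->write 1,move R,goto D. Now: state=D, head=3, tape[-2..5]=01111010 (head:      ^)
Step 12: in state D at pos 3, read 0 -> (D,0)->write 1,move R,goto A. Now: state=A, head=4, tape[-2..5]=01111110 (head:       ^)
Step 13: in state A at pos 4, read 1 -> (A,1)->write 0,move L,goto H. Now: state=H, head=3, tape[-2..5]=01111100 (head:      ^)
State H reached at step 13; 13 <= 15 -> yes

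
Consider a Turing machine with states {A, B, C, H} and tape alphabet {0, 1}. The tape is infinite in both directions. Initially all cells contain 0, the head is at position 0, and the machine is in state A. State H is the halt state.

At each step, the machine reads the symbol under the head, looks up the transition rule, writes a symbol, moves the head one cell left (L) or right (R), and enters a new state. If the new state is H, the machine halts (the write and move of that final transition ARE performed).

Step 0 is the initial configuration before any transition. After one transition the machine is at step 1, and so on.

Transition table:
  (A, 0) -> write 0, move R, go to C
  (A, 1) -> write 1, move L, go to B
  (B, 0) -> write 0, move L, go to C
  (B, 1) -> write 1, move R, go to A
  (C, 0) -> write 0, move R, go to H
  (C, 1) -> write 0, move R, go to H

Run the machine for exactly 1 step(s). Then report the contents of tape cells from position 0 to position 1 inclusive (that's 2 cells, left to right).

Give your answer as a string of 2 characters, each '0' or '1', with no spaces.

Answer: 00

Derivation:
Step 1: in state A at pos 0, read 0 -> (A,0)->write 0,move R,goto C. Now: state=C, head=1, tape[-1..2]=0000 (head:   ^)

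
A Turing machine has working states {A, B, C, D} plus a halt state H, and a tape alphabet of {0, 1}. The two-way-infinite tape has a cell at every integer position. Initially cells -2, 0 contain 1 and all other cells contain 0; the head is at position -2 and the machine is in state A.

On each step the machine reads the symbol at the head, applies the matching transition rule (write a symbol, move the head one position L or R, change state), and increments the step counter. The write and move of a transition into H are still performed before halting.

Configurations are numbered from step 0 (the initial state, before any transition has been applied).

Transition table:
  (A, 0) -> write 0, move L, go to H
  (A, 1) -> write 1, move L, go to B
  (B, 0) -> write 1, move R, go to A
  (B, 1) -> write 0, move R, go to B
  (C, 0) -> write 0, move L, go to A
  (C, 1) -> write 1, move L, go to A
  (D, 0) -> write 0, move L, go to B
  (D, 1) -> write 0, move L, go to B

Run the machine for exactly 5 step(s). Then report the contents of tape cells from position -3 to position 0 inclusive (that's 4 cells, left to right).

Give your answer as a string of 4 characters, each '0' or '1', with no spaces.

Step 1: in state A at pos -2, read 1 -> (A,1)->write 1,move L,goto B. Now: state=B, head=-3, tape[-4..1]=001010 (head:  ^)
Step 2: in state B at pos -3, read 0 -> (B,0)->write 1,move R,goto A. Now: state=A, head=-2, tape[-4..1]=011010 (head:   ^)
Step 3: in state A at pos -2, read 1 -> (A,1)->write 1,move L,goto B. Now: state=B, head=-3, tape[-4..1]=011010 (head:  ^)
Step 4: in state B at pos -3, read 1 -> (B,1)->write 0,move R,goto B. Now: state=B, head=-2, tape[-4..1]=001010 (head:   ^)
Step 5: in state B at pos -2, read 1 -> (B,1)->write 0,move R,goto B. Now: state=B, head=-1, tape[-4..1]=000010 (head:    ^)

Answer: 0001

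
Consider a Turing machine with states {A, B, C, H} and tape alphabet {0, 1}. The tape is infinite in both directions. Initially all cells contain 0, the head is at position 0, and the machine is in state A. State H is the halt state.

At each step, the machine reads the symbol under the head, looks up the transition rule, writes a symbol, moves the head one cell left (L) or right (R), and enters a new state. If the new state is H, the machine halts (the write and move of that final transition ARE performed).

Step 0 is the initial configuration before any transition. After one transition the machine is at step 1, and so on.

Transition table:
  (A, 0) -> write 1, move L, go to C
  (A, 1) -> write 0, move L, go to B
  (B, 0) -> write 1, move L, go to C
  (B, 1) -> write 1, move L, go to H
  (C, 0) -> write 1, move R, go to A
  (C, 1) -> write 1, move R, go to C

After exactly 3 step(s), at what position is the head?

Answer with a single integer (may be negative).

Answer: -1

Derivation:
Step 1: in state A at pos 0, read 0 -> (A,0)->write 1,move L,goto C. Now: state=C, head=-1, tape[-2..1]=0010 (head:  ^)
Step 2: in state C at pos -1, read 0 -> (C,0)->write 1,move R,goto A. Now: state=A, head=0, tape[-2..1]=0110 (head:   ^)
Step 3: in state A at pos 0, read 1 -> (A,1)->write 0,move L,goto B. Now: state=B, head=-1, tape[-2..1]=0100 (head:  ^)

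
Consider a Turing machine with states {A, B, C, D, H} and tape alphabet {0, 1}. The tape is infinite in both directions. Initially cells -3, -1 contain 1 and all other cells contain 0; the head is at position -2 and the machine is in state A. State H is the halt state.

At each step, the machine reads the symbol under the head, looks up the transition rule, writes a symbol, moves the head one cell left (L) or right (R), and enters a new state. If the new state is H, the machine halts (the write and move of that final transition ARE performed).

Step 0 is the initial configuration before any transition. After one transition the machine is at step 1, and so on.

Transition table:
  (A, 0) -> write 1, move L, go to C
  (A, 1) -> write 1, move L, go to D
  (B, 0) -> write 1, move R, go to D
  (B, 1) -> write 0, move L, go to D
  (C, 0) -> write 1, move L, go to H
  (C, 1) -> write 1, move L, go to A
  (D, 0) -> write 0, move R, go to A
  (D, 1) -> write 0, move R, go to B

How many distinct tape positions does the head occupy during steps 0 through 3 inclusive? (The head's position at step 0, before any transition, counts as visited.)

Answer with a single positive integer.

Step 1: in state A at pos -2, read 0 -> (A,0)->write 1,move L,goto C. Now: state=C, head=-3, tape[-4..0]=01110 (head:  ^)
Step 2: in state C at pos -3, read 1 -> (C,1)->write 1,move L,goto A. Now: state=A, head=-4, tape[-5..0]=001110 (head:  ^)
Step 3: in state A at pos -4, read 0 -> (A,0)->write 1,move L,goto C. Now: state=C, head=-5, tape[-6..0]=0011110 (head:  ^)
Head positions at steps 0..3: starting at -2, distinct positions visited = {-5, -4, -3, -2} -> 4 position(s)

Answer: 4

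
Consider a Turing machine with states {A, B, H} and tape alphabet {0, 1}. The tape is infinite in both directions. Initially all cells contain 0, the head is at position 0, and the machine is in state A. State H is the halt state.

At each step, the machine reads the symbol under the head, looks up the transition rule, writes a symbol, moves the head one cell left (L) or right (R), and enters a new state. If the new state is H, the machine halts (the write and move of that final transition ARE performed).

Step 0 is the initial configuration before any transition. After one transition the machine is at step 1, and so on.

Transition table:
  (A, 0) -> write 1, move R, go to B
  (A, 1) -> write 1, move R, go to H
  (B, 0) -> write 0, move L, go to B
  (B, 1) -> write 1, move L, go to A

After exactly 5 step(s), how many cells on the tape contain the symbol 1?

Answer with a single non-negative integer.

Answer: 2

Derivation:
Step 1: in state A at pos 0, read 0 -> (A,0)->write 1,move R,goto B. Now: state=B, head=1, tape[-1..2]=0100 (head:   ^)
Step 2: in state B at pos 1, read 0 -> (B,0)->write 0,move L,goto B. Now: state=B, head=0, tape[-1..2]=0100 (head:  ^)
Step 3: in state B at pos 0, read 1 -> (B,1)->write 1,move L,goto A. Now: state=A, head=-1, tape[-2..2]=00100 (head:  ^)
Step 4: in state A at pos -1, read 0 -> (A,0)->write 1,move R,goto B. Now: state=B, head=0, tape[-2..2]=01100 (head:   ^)
Step 5: in state B at pos 0, read 1 -> (B,1)->write 1,move L,goto A. Now: state=A, head=-1, tape[-2..2]=01100 (head:  ^)
Cells containing 1 after step 5: {-1, 0} -> 2 cell(s)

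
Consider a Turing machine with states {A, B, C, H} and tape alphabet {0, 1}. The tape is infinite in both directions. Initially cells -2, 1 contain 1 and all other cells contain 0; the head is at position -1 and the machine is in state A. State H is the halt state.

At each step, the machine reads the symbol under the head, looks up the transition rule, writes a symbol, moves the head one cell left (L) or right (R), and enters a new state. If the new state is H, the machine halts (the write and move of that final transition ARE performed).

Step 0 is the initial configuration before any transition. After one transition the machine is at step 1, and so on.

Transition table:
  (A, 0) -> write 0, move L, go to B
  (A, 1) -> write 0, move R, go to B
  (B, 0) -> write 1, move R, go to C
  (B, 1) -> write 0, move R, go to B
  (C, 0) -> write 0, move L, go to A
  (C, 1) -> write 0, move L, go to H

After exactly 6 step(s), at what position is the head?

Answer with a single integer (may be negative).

Step 1: in state A at pos -1, read 0 -> (A,0)->write 0,move L,goto B. Now: state=B, head=-2, tape[-3..2]=010010 (head:  ^)
Step 2: in state B at pos -2, read 1 -> (B,1)->write 0,move R,goto B. Now: state=B, head=-1, tape[-3..2]=000010 (head:   ^)
Step 3: in state B at pos -1, read 0 -> (B,0)->write 1,move R,goto C. Now: state=C, head=0, tape[-3..2]=001010 (head:    ^)
Step 4: in state C at pos 0, read 0 -> (C,0)->write 0,move L,goto A. Now: state=A, head=-1, tape[-3..2]=001010 (head:   ^)
Step 5: in state A at pos -1, read 1 -> (A,1)->write 0,move R,goto B. Now: state=B, head=0, tape[-3..2]=000010 (head:    ^)
Step 6: in state B at pos 0, read 0 -> (B,0)->write 1,move R,goto C. Now: state=C, head=1, tape[-3..2]=000110 (head:     ^)

Answer: 1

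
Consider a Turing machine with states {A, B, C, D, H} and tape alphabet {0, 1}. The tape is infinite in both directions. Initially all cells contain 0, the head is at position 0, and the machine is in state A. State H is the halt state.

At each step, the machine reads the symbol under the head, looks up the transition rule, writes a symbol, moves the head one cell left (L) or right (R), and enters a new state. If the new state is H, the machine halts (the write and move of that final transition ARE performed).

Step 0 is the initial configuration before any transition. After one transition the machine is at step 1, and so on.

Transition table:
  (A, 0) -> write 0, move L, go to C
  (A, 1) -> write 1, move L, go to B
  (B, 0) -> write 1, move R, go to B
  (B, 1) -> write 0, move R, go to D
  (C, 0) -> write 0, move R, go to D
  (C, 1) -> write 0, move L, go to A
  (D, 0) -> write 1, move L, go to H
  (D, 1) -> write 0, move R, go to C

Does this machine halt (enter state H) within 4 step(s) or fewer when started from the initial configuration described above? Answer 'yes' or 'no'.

Step 1: in state A at pos 0, read 0 -> (A,0)->write 0,move L,goto C. Now: state=C, head=-1, tape[-2..1]=0000 (head:  ^)
Step 2: in state C at pos -1, read 0 -> (C,0)->write 0,move R,goto D. Now: state=D, head=0, tape[-2..1]=0000 (head:   ^)
Step 3: in state D at pos 0, read 0 -> (D,0)->write 1,move L,goto H. Now: state=H, head=-1, tape[-2..1]=0010 (head:  ^)
State H reached at step 3; 3 <= 4 -> yes

Answer: yes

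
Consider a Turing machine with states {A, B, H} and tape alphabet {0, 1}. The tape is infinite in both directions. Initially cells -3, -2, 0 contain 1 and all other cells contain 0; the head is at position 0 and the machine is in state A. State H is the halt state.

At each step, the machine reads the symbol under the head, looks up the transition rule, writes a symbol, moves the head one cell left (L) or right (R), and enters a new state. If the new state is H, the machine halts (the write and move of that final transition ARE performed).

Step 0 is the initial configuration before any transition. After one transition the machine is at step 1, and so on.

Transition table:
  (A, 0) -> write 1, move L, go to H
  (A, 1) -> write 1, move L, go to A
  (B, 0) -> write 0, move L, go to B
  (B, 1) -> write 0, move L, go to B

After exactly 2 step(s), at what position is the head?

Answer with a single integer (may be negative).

Answer: -2

Derivation:
Step 1: in state A at pos 0, read 1 -> (A,1)->write 1,move L,goto A. Now: state=A, head=-1, tape[-4..1]=011010 (head:    ^)
Step 2: in state A at pos -1, read 0 -> (A,0)->write 1,move L,goto H. Now: state=H, head=-2, tape[-4..1]=011110 (head:   ^)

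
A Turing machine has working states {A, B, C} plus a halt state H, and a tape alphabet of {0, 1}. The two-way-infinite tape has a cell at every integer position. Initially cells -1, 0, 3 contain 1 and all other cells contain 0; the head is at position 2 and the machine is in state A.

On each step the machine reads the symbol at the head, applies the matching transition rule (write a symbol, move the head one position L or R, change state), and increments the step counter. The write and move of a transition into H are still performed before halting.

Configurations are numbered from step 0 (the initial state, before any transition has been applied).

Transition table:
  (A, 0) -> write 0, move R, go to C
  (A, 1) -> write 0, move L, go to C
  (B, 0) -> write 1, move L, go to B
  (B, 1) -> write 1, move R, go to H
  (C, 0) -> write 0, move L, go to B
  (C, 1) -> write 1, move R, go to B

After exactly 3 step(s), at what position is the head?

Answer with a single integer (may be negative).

Answer: 3

Derivation:
Step 1: in state A at pos 2, read 0 -> (A,0)->write 0,move R,goto C. Now: state=C, head=3, tape[-2..4]=0110010 (head:      ^)
Step 2: in state C at pos 3, read 1 -> (C,1)->write 1,move R,goto B. Now: state=B, head=4, tape[-2..5]=01100100 (head:       ^)
Step 3: in state B at pos 4, read 0 -> (B,0)->write 1,move L,goto B. Now: state=B, head=3, tape[-2..5]=01100110 (head:      ^)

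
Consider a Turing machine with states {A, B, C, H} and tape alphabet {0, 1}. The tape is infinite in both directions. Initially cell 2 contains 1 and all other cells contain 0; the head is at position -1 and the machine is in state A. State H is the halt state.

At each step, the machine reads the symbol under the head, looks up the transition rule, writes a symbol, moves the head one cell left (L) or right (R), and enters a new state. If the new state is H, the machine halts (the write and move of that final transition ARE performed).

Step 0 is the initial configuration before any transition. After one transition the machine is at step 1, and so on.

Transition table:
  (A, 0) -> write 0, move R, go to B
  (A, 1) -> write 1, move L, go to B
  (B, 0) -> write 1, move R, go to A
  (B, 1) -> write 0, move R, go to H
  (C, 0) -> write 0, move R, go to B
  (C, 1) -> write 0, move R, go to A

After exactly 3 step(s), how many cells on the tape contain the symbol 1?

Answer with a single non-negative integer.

Answer: 2

Derivation:
Step 1: in state A at pos -1, read 0 -> (A,0)->write 0,move R,goto B. Now: state=B, head=0, tape[-2..3]=000010 (head:   ^)
Step 2: in state B at pos 0, read 0 -> (B,0)->write 1,move R,goto A. Now: state=A, head=1, tape[-2..3]=001010 (head:    ^)
Step 3: in state A at pos 1, read 0 -> (A,0)->write 0,move R,goto B. Now: state=B, head=2, tape[-2..3]=001010 (head:     ^)
Cells containing 1 after step 3: {0, 2} -> 2 cell(s)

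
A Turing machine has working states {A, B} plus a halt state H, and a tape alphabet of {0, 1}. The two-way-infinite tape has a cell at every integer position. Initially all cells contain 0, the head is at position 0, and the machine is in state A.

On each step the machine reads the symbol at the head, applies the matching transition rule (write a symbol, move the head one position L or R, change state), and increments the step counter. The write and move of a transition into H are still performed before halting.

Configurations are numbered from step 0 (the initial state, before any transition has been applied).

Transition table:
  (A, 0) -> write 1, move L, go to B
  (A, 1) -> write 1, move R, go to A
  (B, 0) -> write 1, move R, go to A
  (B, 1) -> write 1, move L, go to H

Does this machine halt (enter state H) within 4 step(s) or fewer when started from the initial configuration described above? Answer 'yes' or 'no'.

Answer: no

Derivation:
Step 1: in state A at pos 0, read 0 -> (A,0)->write 1,move L,goto B. Now: state=B, head=-1, tape[-2..1]=0010 (head:  ^)
Step 2: in state B at pos -1, read 0 -> (B,0)->write 1,move R,goto A. Now: state=A, head=0, tape[-2..1]=0110 (head:   ^)
Step 3: in state A at pos 0, read 1 -> (A,1)->write 1,move R,goto A. Now: state=A, head=1, tape[-2..2]=01100 (head:    ^)
Step 4: in state A at pos 1, read 0 -> (A,0)->write 1,move L,goto B. Now: state=B, head=0, tape[-2..2]=01110 (head:   ^)
After 4 step(s): state = B (not H) -> not halted within 4 -> no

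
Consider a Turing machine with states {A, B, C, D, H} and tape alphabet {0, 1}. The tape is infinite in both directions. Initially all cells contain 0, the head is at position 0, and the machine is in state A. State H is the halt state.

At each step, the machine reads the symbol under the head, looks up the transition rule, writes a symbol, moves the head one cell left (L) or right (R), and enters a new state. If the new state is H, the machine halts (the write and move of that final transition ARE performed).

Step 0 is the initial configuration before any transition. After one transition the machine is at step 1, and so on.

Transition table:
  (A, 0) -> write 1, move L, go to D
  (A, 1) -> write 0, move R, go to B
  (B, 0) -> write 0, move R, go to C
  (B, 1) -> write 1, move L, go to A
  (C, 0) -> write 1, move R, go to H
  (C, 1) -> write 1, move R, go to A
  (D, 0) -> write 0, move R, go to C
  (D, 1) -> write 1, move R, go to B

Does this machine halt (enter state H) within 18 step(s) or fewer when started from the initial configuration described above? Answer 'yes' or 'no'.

Step 1: in state A at pos 0, read 0 -> (A,0)->write 1,move L,goto D. Now: state=D, head=-1, tape[-2..1]=0010 (head:  ^)
Step 2: in state D at pos -1, read 0 -> (D,0)->write 0,move R,goto C. Now: state=C, head=0, tape[-2..1]=0010 (head:   ^)
Step 3: in state C at pos 0, read 1 -> (C,1)->write 1,move R,goto A. Now: state=A, head=1, tape[-2..2]=00100 (head:    ^)
Step 4: in state A at pos 1, read 0 -> (A,0)->write 1,move L,goto D. Now: state=D, head=0, tape[-2..2]=00110 (head:   ^)
Step 5: in state D at pos 0, read 1 -> (D,1)->write 1,move R,goto B. Now: state=B, head=1, tape[-2..2]=00110 (head:    ^)
Step 6: in state B at pos 1, read 1 -> (B,1)->write 1,move L,goto A. Now: state=A, head=0, tape[-2..2]=00110 (head:   ^)
Step 7: in state A at pos 0, read 1 -> (A,1)->write 0,move R,goto B. Now: state=B, head=1, tape[-2..2]=00010 (head:    ^)
Step 8: in state B at pos 1, read 1 -> (B,1)->write 1,move L,goto A. Now: state=A, head=0, tape[-2..2]=00010 (head:   ^)
Step 9: in state A at pos 0, read 0 -> (A,0)->write 1,move L,goto D. Now: state=D, head=-1, tape[-2..2]=00110 (head:  ^)
Step 10: in state D at pos -1, read 0 -> (D,0)->write 0,move R,goto C. Now: state=C, head=0, tape[-2..2]=00110 (head:   ^)
Step 11: in state C at pos 0, read 1 -> (C,1)->write 1,move R,goto A. Now: state=A, head=1, tape[-2..2]=00110 (head:    ^)
Step 12: in state A at pos 1, read 1 -> (A,1)->write 0,move R,goto B. Now: state=B, head=2, tape[-2..3]=001000 (head:     ^)
Step 13: in state B at pos 2, read 0 -> (B,0)->write 0,move R,goto C. Now: state=C, head=3, tape[-2..4]=0010000 (head:      ^)
Step 14: in state C at pos 3, read 0 -> (C,0)->write 1,move R,goto H. Now: state=H, head=4, tape[-2..5]=00100100 (head:       ^)
State H reached at step 14; 14 <= 18 -> yes

Answer: yes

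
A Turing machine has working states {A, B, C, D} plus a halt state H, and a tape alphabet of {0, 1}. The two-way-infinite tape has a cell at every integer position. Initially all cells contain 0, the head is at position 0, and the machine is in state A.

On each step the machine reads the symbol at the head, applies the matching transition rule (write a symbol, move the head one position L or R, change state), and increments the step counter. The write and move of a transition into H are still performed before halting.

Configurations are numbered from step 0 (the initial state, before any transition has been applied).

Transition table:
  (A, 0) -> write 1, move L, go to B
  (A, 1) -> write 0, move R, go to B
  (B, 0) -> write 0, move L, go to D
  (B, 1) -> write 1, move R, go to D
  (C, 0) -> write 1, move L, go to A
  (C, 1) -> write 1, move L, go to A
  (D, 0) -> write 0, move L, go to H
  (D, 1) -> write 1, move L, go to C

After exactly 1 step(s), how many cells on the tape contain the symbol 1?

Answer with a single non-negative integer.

Answer: 1

Derivation:
Step 1: in state A at pos 0, read 0 -> (A,0)->write 1,move L,goto B. Now: state=B, head=-1, tape[-2..1]=0010 (head:  ^)
Cells containing 1 after step 1: {0} -> 1 cell(s)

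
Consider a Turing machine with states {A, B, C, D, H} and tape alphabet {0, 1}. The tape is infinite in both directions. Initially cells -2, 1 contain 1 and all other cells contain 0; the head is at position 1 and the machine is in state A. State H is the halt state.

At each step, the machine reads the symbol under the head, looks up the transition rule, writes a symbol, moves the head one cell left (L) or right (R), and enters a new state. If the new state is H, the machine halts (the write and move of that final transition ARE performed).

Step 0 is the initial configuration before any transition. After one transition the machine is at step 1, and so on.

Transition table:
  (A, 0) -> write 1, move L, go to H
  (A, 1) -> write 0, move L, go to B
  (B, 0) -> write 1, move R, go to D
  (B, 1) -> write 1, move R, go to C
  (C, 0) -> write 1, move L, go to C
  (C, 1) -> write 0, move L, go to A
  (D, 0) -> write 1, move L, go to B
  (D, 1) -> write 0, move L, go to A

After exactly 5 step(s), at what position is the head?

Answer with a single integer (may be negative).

Step 1: in state A at pos 1, read 1 -> (A,1)->write 0,move L,goto B. Now: state=B, head=0, tape[-3..2]=010000 (head:    ^)
Step 2: in state B at pos 0, read 0 -> (B,0)->write 1,move R,goto D. Now: state=D, head=1, tape[-3..2]=010100 (head:     ^)
Step 3: in state D at pos 1, read 0 -> (D,0)->write 1,move L,goto B. Now: state=B, head=0, tape[-3..2]=010110 (head:    ^)
Step 4: in state B at pos 0, read 1 -> (B,1)->write 1,move R,goto C. Now: state=C, head=1, tape[-3..2]=010110 (head:     ^)
Step 5: in state C at pos 1, read 1 -> (C,1)->write 0,move L,goto A. Now: state=A, head=0, tape[-3..2]=010100 (head:    ^)

Answer: 0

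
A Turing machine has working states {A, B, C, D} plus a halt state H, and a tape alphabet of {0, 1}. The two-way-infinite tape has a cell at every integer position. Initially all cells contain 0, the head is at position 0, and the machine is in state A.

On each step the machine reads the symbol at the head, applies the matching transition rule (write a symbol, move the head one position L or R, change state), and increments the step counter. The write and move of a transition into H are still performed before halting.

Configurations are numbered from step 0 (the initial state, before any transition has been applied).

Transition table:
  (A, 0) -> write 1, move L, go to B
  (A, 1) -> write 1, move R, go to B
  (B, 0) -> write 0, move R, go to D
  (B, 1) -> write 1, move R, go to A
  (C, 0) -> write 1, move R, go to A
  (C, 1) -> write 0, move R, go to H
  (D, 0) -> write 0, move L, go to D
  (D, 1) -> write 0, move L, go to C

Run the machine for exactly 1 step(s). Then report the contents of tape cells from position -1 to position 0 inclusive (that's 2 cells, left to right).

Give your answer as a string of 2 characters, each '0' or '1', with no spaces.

Step 1: in state A at pos 0, read 0 -> (A,0)->write 1,move L,goto B. Now: state=B, head=-1, tape[-2..1]=0010 (head:  ^)

Answer: 01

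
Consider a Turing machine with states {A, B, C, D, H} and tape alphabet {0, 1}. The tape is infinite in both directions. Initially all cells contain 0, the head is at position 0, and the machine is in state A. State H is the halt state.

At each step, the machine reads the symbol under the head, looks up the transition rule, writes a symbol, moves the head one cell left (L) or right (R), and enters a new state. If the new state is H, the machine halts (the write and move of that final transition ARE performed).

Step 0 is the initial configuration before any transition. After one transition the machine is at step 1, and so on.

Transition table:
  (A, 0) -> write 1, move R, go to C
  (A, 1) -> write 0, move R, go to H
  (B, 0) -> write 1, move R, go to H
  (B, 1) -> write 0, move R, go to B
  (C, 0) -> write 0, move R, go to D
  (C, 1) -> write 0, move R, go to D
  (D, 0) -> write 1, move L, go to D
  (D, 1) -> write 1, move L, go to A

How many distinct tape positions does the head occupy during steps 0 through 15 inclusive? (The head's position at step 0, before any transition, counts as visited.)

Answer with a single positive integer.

Answer: 5

Derivation:
Step 1: in state A at pos 0, read 0 -> (A,0)->write 1,move R,goto C. Now: state=C, head=1, tape[-1..2]=0100 (head:   ^)
Step 2: in state C at pos 1, read 0 -> (C,0)->write 0,move R,goto D. Now: state=D, head=2, tape[-1..3]=01000 (head:    ^)
Step 3: in state D at pos 2, read 0 -> (D,0)->write 1,move L,goto D. Now: state=D, head=1, tape[-1..3]=01010 (head:   ^)
Step 4: in state D at pos 1, read 0 -> (D,0)->write 1,move L,goto D. Now: state=D, head=0, tape[-1..3]=01110 (head:  ^)
Step 5: in state D at pos 0, read 1 -> (D,1)->write 1,move L,goto A. Now: state=A, head=-1, tape[-2..3]=001110 (head:  ^)
Step 6: in state A at pos -1, read 0 -> (A,0)->write 1,move R,goto C. Now: state=C, head=0, tape[-2..3]=011110 (head:   ^)
Step 7: in state C at pos 0, read 1 -> (C,1)->write 0,move R,goto D. Now: state=D, head=1, tape[-2..3]=010110 (head:    ^)
Step 8: in state D at pos 1, read 1 -> (D,1)->write 1,move L,goto A. Now: state=A, head=0, tape[-2..3]=010110 (head:   ^)
Step 9: in state A at pos 0, read 0 -> (A,0)->write 1,move R,goto C. Now: state=C, head=1, tape[-2..3]=011110 (head:    ^)
Step 10: in state C at pos 1, read 1 -> (C,1)->write 0,move R,goto D. Now: state=D, head=2, tape[-2..3]=011010 (head:     ^)
Step 11: in state D at pos 2, read 1 -> (D,1)->write 1,move L,goto A. Now: state=A, head=1, tape[-2..3]=011010 (head:    ^)
Step 12: in state A at pos 1, read 0 -> (A,0)->write 1,move R,goto C. Now: state=C, head=2, tape[-2..3]=011110 (head:     ^)
Step 13: in state C at pos 2, read 1 -> (C,1)->write 0,move R,goto D. Now: state=D, head=3, tape[-2..4]=0111000 (head:      ^)
Step 14: in state D at pos 3, read 0 -> (D,0)->write 1,move L,goto D. Now: state=D, head=2, tape[-2..4]=0111010 (head:     ^)
Step 15: in state D at pos 2, read 0 -> (D,0)->write 1,move L,goto D. Now: state=D, head=1, tape[-2..4]=0111110 (head:    ^)
Head positions at steps 0..15: starting at 0, distinct positions visited = {-1, 0, 1, 2, 3} -> 5 position(s)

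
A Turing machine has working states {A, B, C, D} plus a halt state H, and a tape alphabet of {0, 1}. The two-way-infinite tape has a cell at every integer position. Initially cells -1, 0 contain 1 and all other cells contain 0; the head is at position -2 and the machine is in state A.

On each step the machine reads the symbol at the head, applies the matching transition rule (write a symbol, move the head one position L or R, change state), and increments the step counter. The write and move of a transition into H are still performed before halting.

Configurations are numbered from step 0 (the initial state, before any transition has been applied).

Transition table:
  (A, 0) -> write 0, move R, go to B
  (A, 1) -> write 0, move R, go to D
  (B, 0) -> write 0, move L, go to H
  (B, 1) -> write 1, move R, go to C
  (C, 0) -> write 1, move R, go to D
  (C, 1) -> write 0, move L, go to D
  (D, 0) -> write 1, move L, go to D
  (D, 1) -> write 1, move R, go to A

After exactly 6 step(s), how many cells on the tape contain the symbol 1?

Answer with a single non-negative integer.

Step 1: in state A at pos -2, read 0 -> (A,0)->write 0,move R,goto B. Now: state=B, head=-1, tape[-3..1]=00110 (head:   ^)
Step 2: in state B at pos -1, read 1 -> (B,1)->write 1,move R,goto C. Now: state=C, head=0, tape[-3..1]=00110 (head:    ^)
Step 3: in state C at pos 0, read 1 -> (C,1)->write 0,move L,goto D. Now: state=D, head=-1, tape[-3..1]=00100 (head:   ^)
Step 4: in state D at pos -1, read 1 -> (D,1)->write 1,move R,goto A. Now: state=A, head=0, tape[-3..1]=00100 (head:    ^)
Step 5: in state A at pos 0, read 0 -> (A,0)->write 0,move R,goto B. Now: state=B, head=1, tape[-3..2]=001000 (head:     ^)
Step 6: in state B at pos 1, read 0 -> (B,0)->write 0,move L,goto H. Now: state=H, head=0, tape[-3..2]=001000 (head:    ^)
Cells containing 1 after step 6: {-1} -> 1 cell(s)

Answer: 1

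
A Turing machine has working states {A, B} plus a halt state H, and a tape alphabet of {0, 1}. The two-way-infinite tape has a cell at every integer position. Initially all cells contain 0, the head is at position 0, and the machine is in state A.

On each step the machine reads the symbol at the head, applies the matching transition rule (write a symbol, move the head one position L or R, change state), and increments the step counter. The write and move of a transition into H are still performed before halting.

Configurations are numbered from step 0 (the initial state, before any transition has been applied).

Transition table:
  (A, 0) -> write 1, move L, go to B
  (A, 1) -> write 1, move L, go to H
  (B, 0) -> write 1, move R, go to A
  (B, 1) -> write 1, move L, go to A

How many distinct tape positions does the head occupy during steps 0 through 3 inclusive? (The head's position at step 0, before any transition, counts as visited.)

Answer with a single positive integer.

Step 1: in state A at pos 0, read 0 -> (A,0)->write 1,move L,goto B. Now: state=B, head=-1, tape[-2..1]=0010 (head:  ^)
Step 2: in state B at pos -1, read 0 -> (B,0)->write 1,move R,goto A. Now: state=A, head=0, tape[-2..1]=0110 (head:   ^)
Step 3: in state A at pos 0, read 1 -> (A,1)->write 1,move L,goto H. Now: state=H, head=-1, tape[-2..1]=0110 (head:  ^)
Head positions at steps 0..3: starting at 0, distinct positions visited = {-1, 0} -> 2 position(s)

Answer: 2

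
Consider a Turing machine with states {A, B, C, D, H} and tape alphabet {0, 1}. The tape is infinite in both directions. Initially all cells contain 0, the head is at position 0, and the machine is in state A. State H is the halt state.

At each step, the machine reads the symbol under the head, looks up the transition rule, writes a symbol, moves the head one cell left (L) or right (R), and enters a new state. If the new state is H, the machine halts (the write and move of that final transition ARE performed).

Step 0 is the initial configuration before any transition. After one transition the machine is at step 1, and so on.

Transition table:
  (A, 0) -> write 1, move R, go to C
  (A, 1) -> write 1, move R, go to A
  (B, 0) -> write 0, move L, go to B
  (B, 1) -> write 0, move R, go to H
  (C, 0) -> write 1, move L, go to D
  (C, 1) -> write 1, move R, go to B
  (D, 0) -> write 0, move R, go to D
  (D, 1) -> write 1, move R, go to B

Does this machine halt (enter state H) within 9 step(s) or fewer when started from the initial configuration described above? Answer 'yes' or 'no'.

Step 1: in state A at pos 0, read 0 -> (A,0)->write 1,move R,goto C. Now: state=C, head=1, tape[-1..2]=0100 (head:   ^)
Step 2: in state C at pos 1, read 0 -> (C,0)->write 1,move L,goto D. Now: state=D, head=0, tape[-1..2]=0110 (head:  ^)
Step 3: in state D at pos 0, read 1 -> (D,1)->write 1,move R,goto B. Now: state=B, head=1, tape[-1..2]=0110 (head:   ^)
Step 4: in state B at pos 1, read 1 -> (B,1)->write 0,move R,goto H. Now: state=H, head=2, tape[-1..3]=01000 (head:    ^)
State H reached at step 4; 4 <= 9 -> yes

Answer: yes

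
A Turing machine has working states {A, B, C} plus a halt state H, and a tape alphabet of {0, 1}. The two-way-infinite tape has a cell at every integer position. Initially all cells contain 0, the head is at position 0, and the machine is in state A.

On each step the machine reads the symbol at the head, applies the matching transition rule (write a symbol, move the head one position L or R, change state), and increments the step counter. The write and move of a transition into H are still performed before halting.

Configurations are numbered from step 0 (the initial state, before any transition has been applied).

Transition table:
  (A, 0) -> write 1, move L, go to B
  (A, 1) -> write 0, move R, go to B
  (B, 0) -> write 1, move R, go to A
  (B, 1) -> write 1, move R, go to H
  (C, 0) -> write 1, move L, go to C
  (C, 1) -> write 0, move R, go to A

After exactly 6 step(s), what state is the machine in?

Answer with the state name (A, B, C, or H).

Step 1: in state A at pos 0, read 0 -> (A,0)->write 1,move L,goto B. Now: state=B, head=-1, tape[-2..1]=0010 (head:  ^)
Step 2: in state B at pos -1, read 0 -> (B,0)->write 1,move R,goto A. Now: state=A, head=0, tape[-2..1]=0110 (head:   ^)
Step 3: in state A at pos 0, read 1 -> (A,1)->write 0,move R,goto B. Now: state=B, head=1, tape[-2..2]=01000 (head:    ^)
Step 4: in state B at pos 1, read 0 -> (B,0)->write 1,move R,goto A. Now: state=A, head=2, tape[-2..3]=010100 (head:     ^)
Step 5: in state A at pos 2, read 0 -> (A,0)->write 1,move L,goto B. Now: state=B, head=1, tape[-2..3]=010110 (head:    ^)
Step 6: in state B at pos 1, read 1 -> (B,1)->write 1,move R,goto H. Now: state=H, head=2, tape[-2..3]=010110 (head:     ^)

Answer: H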